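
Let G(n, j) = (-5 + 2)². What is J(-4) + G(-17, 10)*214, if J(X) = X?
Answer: 1922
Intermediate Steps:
G(n, j) = 9 (G(n, j) = (-3)² = 9)
J(-4) + G(-17, 10)*214 = -4 + 9*214 = -4 + 1926 = 1922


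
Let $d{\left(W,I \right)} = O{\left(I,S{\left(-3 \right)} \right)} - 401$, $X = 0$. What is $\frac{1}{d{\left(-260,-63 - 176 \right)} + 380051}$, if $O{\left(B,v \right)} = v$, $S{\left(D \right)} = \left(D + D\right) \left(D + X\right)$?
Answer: $\frac{1}{379668} \approx 2.6339 \cdot 10^{-6}$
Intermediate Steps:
$S{\left(D \right)} = 2 D^{2}$ ($S{\left(D \right)} = \left(D + D\right) \left(D + 0\right) = 2 D D = 2 D^{2}$)
$d{\left(W,I \right)} = -383$ ($d{\left(W,I \right)} = 2 \left(-3\right)^{2} - 401 = 2 \cdot 9 - 401 = 18 - 401 = -383$)
$\frac{1}{d{\left(-260,-63 - 176 \right)} + 380051} = \frac{1}{-383 + 380051} = \frac{1}{379668}$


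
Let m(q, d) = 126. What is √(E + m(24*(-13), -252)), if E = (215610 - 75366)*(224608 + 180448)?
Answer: √56806673790 ≈ 2.3834e+5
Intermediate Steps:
E = 56806673664 (E = 140244*405056 = 56806673664)
√(E + m(24*(-13), -252)) = √(56806673664 + 126) = √56806673790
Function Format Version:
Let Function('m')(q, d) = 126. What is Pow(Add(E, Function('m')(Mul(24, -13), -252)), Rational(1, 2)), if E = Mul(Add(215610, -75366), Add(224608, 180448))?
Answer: Pow(56806673790, Rational(1, 2)) ≈ 2.3834e+5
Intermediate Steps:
E = 56806673664 (E = Mul(140244, 405056) = 56806673664)
Pow(Add(E, Function('m')(Mul(24, -13), -252)), Rational(1, 2)) = Pow(Add(56806673664, 126), Rational(1, 2)) = Pow(56806673790, Rational(1, 2))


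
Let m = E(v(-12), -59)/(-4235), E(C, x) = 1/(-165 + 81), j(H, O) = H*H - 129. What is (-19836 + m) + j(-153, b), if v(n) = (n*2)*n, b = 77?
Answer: 1225168561/355740 ≈ 3444.0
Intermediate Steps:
j(H, O) = -129 + H**2 (j(H, O) = H**2 - 129 = -129 + H**2)
v(n) = 2*n**2 (v(n) = (2*n)*n = 2*n**2)
E(C, x) = -1/84 (E(C, x) = 1/(-84) = -1/84)
m = 1/355740 (m = -1/84/(-4235) = -1/84*(-1/4235) = 1/355740 ≈ 2.8110e-6)
(-19836 + m) + j(-153, b) = (-19836 + 1/355740) + (-129 + (-153)**2) = -7056458639/355740 + (-129 + 23409) = -7056458639/355740 + 23280 = 1225168561/355740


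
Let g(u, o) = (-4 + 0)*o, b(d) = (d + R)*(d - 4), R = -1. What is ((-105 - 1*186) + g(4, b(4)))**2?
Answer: 84681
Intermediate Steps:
b(d) = (-1 + d)*(-4 + d) (b(d) = (d - 1)*(d - 4) = (-1 + d)*(-4 + d))
g(u, o) = -4*o
((-105 - 1*186) + g(4, b(4)))**2 = ((-105 - 1*186) - 4*(4 + 4**2 - 5*4))**2 = ((-105 - 186) - 4*(4 + 16 - 20))**2 = (-291 - 4*0)**2 = (-291 + 0)**2 = (-291)**2 = 84681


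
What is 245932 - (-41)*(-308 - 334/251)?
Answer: 58545610/251 ≈ 2.3325e+5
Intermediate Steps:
245932 - (-41)*(-308 - 334/251) = 245932 - (-41)*(-77642)/251 = 245932 - 1*3183322/251 = 245932 - 3183322/251 = 58545610/251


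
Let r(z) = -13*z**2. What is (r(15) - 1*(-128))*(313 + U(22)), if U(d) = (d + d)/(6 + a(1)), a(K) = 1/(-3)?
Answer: -15252041/17 ≈ -8.9718e+5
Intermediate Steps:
a(K) = -1/3
U(d) = 6*d/17 (U(d) = (d + d)/(6 - 1/3) = (2*d)/(17/3) = (2*d)*(3/17) = 6*d/17)
(r(15) - 1*(-128))*(313 + U(22)) = (-13*15**2 - 1*(-128))*(313 + (6/17)*22) = (-13*225 + 128)*(313 + 132/17) = (-2925 + 128)*(5453/17) = -2797*5453/17 = -15252041/17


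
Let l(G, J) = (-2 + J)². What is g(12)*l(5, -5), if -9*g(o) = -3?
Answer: 49/3 ≈ 16.333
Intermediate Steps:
g(o) = ⅓ (g(o) = -⅑*(-3) = ⅓)
g(12)*l(5, -5) = (-2 - 5)²/3 = (⅓)*(-7)² = (⅓)*49 = 49/3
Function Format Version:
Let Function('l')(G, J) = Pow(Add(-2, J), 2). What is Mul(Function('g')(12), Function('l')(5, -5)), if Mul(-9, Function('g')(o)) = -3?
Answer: Rational(49, 3) ≈ 16.333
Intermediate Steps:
Function('g')(o) = Rational(1, 3) (Function('g')(o) = Mul(Rational(-1, 9), -3) = Rational(1, 3))
Mul(Function('g')(12), Function('l')(5, -5)) = Mul(Rational(1, 3), Pow(Add(-2, -5), 2)) = Mul(Rational(1, 3), Pow(-7, 2)) = Mul(Rational(1, 3), 49) = Rational(49, 3)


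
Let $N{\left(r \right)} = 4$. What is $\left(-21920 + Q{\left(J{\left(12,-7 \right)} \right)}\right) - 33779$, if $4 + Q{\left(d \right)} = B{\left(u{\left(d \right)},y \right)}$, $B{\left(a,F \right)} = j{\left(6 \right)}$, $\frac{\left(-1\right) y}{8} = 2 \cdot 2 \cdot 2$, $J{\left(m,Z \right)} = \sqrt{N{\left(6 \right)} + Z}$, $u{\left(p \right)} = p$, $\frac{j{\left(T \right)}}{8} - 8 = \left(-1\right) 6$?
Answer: $-55687$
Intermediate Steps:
$j{\left(T \right)} = 16$ ($j{\left(T \right)} = 64 + 8 \left(\left(-1\right) 6\right) = 64 + 8 \left(-6\right) = 64 - 48 = 16$)
$J{\left(m,Z \right)} = \sqrt{4 + Z}$
$y = -64$ ($y = - 8 \cdot 2 \cdot 2 \cdot 2 = - 8 \cdot 4 \cdot 2 = \left(-8\right) 8 = -64$)
$B{\left(a,F \right)} = 16$
$Q{\left(d \right)} = 12$ ($Q{\left(d \right)} = -4 + 16 = 12$)
$\left(-21920 + Q{\left(J{\left(12,-7 \right)} \right)}\right) - 33779 = \left(-21920 + 12\right) - 33779 = -21908 - 33779 = -55687$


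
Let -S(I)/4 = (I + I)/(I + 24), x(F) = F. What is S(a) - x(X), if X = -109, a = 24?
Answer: 105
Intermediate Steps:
S(I) = -8*I/(24 + I) (S(I) = -4*(I + I)/(I + 24) = -4*2*I/(24 + I) = -8*I/(24 + I))
S(a) - x(X) = -8*24/(24 + 24) - 1*(-109) = -8*24/48 + 109 = -8*24*1/48 + 109 = -4 + 109 = 105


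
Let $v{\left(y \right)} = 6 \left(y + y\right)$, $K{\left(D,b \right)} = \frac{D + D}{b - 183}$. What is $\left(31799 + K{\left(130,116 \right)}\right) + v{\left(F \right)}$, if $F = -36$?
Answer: $\frac{2101329}{67} \approx 31363.0$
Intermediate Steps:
$K{\left(D,b \right)} = \frac{2 D}{-183 + b}$
$v{\left(y \right)} = 12 y$ ($v{\left(y \right)} = 6 \cdot 2 y = 12 y$)
$\left(31799 + K{\left(130,116 \right)}\right) + v{\left(F \right)} = \left(31799 + 2 \cdot 130 \frac{1}{-183 + 116}\right) + 12 \left(-36\right) = \left(31799 + 2 \cdot 130 \frac{1}{-67}\right) - 432 = \left(31799 + 2 \cdot 130 \left(- \frac{1}{67}\right)\right) - 432 = \left(31799 - \frac{260}{67}\right) - 432 = \frac{2130273}{67} - 432 = \frac{2101329}{67}$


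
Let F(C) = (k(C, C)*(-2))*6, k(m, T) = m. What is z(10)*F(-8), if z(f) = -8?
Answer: -768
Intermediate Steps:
F(C) = -12*C (F(C) = (C*(-2))*6 = -2*C*6 = -12*C)
z(10)*F(-8) = -(-96)*(-8) = -8*96 = -768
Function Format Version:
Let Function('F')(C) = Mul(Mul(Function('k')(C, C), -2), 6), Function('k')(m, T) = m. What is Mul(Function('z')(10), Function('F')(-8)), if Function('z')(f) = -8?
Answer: -768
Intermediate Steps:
Function('F')(C) = Mul(-12, C) (Function('F')(C) = Mul(Mul(C, -2), 6) = Mul(Mul(-2, C), 6) = Mul(-12, C))
Mul(Function('z')(10), Function('F')(-8)) = Mul(-8, Mul(-12, -8)) = Mul(-8, 96) = -768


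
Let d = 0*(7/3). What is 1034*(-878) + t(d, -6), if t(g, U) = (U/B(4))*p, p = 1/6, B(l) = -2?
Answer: -1815703/2 ≈ -9.0785e+5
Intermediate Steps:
p = ⅙ ≈ 0.16667
d = 0 (d = 0*(7*(⅓)) = 0*(7/3) = 0)
t(g, U) = -U/12 (t(g, U) = (U/(-2))*(⅙) = (U*(-½))*(⅙) = -U/2*(⅙) = -U/12)
1034*(-878) + t(d, -6) = 1034*(-878) - 1/12*(-6) = -907852 + ½ = -1815703/2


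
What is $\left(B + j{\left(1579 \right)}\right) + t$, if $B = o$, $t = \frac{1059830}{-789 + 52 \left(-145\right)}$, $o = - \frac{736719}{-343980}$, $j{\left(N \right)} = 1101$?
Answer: $\frac{931983726857}{955003140} \approx 975.9$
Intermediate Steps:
$o = \frac{245573}{114660}$ ($o = \left(-736719\right) \left(- \frac{1}{343980}\right) = \frac{245573}{114660} \approx 2.1418$)
$t = - \frac{1059830}{8329}$ ($t = \frac{1059830}{-789 - 7540} = \frac{1059830}{-8329} = 1059830 \left(- \frac{1}{8329}\right) = - \frac{1059830}{8329} \approx -127.25$)
$B = \frac{245573}{114660} \approx 2.1418$
$\left(B + j{\left(1579 \right)}\right) + t = \left(\frac{245573}{114660} + 1101\right) - \frac{1059830}{8329} = \frac{126486233}{114660} - \frac{1059830}{8329} = \frac{931983726857}{955003140}$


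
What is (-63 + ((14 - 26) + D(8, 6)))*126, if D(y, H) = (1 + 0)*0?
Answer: -9450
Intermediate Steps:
D(y, H) = 0 (D(y, H) = 1*0 = 0)
(-63 + ((14 - 26) + D(8, 6)))*126 = (-63 + ((14 - 26) + 0))*126 = (-63 + (-12 + 0))*126 = (-63 - 12)*126 = -75*126 = -9450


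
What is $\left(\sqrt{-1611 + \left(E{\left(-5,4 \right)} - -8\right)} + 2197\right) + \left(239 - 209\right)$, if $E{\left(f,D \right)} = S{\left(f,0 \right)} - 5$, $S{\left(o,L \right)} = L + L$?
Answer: $2227 + 2 i \sqrt{402} \approx 2227.0 + 40.1 i$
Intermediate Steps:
$S{\left(o,L \right)} = 2 L$
$E{\left(f,D \right)} = -5$ ($E{\left(f,D \right)} = 2 \cdot 0 - 5 = 0 - 5 = -5$)
$\left(\sqrt{-1611 + \left(E{\left(-5,4 \right)} - -8\right)} + 2197\right) + \left(239 - 209\right) = \left(\sqrt{-1611 - -3} + 2197\right) + \left(239 - 209\right) = \left(\sqrt{-1611 + \left(-5 + 8\right)} + 2197\right) + \left(239 - 209\right) = \left(\sqrt{-1611 + 3} + 2197\right) + 30 = \left(\sqrt{-1608} + 2197\right) + 30 = \left(2 i \sqrt{402} + 2197\right) + 30 = \left(2197 + 2 i \sqrt{402}\right) + 30 = 2227 + 2 i \sqrt{402}$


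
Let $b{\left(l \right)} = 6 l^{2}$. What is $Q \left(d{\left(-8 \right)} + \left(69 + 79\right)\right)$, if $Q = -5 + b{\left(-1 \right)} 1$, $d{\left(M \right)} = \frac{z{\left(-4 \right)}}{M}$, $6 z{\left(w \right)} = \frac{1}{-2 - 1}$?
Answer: $\frac{21313}{144} \approx 148.01$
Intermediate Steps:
$z{\left(w \right)} = - \frac{1}{18}$ ($z{\left(w \right)} = \frac{1}{6 \left(-2 - 1\right)} = \frac{1}{6 \left(-3\right)} = \frac{1}{6} \left(- \frac{1}{3}\right) = - \frac{1}{18}$)
$d{\left(M \right)} = - \frac{1}{18 M}$
$Q = 1$ ($Q = -5 + 6 \left(-1\right)^{2} \cdot 1 = -5 + 6 \cdot 1 \cdot 1 = -5 + 6 \cdot 1 = -5 + 6 = 1$)
$Q \left(d{\left(-8 \right)} + \left(69 + 79\right)\right) = 1 \left(- \frac{1}{18 \left(-8\right)} + \left(69 + 79\right)\right) = 1 \left(\left(- \frac{1}{18}\right) \left(- \frac{1}{8}\right) + 148\right) = 1 \left(\frac{1}{144} + 148\right) = 1 \cdot \frac{21313}{144} = \frac{21313}{144}$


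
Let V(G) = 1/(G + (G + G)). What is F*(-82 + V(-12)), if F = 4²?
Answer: -11812/9 ≈ -1312.4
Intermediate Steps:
V(G) = 1/(3*G) (V(G) = 1/(G + 2*G) = 1/(3*G))
F = 16
F*(-82 + V(-12)) = 16*(-82 + (⅓)/(-12)) = 16*(-82 + (⅓)*(-1/12)) = 16*(-82 - 1/36) = 16*(-2953/36) = -11812/9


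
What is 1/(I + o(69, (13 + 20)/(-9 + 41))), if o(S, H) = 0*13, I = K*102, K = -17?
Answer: -1/1734 ≈ -0.00057670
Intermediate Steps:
I = -1734 (I = -17*102 = -1734)
o(S, H) = 0
1/(I + o(69, (13 + 20)/(-9 + 41))) = 1/(-1734 + 0) = 1/(-1734) = -1/1734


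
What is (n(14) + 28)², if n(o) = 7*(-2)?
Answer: 196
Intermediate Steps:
n(o) = -14
(n(14) + 28)² = (-14 + 28)² = 14² = 196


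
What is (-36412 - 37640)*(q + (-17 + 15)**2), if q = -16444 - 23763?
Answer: 2977112556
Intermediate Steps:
q = -40207
(-36412 - 37640)*(q + (-17 + 15)**2) = (-36412 - 37640)*(-40207 + (-17 + 15)**2) = -74052*(-40207 + (-2)**2) = -74052*(-40207 + 4) = -74052*(-40203) = 2977112556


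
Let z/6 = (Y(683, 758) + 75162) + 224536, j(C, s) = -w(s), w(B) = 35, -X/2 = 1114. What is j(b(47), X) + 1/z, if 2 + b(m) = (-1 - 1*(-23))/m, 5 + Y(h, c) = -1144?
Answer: -62695289/1791294 ≈ -35.000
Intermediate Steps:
Y(h, c) = -1149 (Y(h, c) = -5 - 1144 = -1149)
X = -2228 (X = -2*1114 = -2228)
b(m) = -2 + 22/m (b(m) = -2 + (-1 - 1*(-23))/m = -2 + (-1 + 23)/m = -2 + 22/m)
j(C, s) = -35 (j(C, s) = -1*35 = -35)
z = 1791294 (z = 6*((-1149 + 75162) + 224536) = 6*(74013 + 224536) = 6*298549 = 1791294)
j(b(47), X) + 1/z = -35 + 1/1791294 = -62695289/1791294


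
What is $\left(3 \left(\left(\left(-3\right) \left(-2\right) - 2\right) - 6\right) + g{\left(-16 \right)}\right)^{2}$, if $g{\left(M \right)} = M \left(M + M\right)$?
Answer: $256036$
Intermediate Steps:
$g{\left(M \right)} = 2 M^{2}$ ($g{\left(M \right)} = M 2 M = 2 M^{2}$)
$\left(3 \left(\left(\left(-3\right) \left(-2\right) - 2\right) - 6\right) + g{\left(-16 \right)}\right)^{2} = \left(3 \left(\left(\left(-3\right) \left(-2\right) - 2\right) - 6\right) + 2 \left(-16\right)^{2}\right)^{2} = \left(3 \left(\left(6 - 2\right) - 6\right) + 2 \cdot 256\right)^{2} = \left(3 \left(4 - 6\right) + 512\right)^{2} = \left(3 \left(-2\right) + 512\right)^{2} = \left(-6 + 512\right)^{2} = 506^{2} = 256036$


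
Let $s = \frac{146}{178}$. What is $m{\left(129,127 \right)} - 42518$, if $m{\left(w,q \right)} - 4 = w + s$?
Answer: $- \frac{3772192}{89} \approx -42384.0$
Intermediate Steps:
$s = \frac{73}{89}$ ($s = 146 \cdot \frac{1}{178} = \frac{73}{89} \approx 0.82022$)
$m{\left(w,q \right)} = \frac{429}{89} + w$ ($m{\left(w,q \right)} = 4 + \left(w + \frac{73}{89}\right) = 4 + \left(\frac{73}{89} + w\right) = \frac{429}{89} + w$)
$m{\left(129,127 \right)} - 42518 = \left(\frac{429}{89} + 129\right) - 42518 = \frac{11910}{89} - 42518 = - \frac{3772192}{89}$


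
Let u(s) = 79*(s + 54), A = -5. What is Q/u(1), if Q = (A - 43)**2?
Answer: 2304/4345 ≈ 0.53026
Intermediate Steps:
u(s) = 4266 + 79*s (u(s) = 79*(54 + s) = 4266 + 79*s)
Q = 2304 (Q = (-5 - 43)**2 = (-48)**2 = 2304)
Q/u(1) = 2304/(4266 + 79*1) = 2304/(4266 + 79) = 2304/4345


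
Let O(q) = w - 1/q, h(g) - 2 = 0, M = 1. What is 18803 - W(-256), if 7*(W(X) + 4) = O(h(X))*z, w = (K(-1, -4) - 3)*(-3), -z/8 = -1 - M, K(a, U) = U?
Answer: 131321/7 ≈ 18760.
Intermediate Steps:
h(g) = 2 (h(g) = 2 + 0 = 2)
z = 16 (z = -8*(-1 - 1*1) = -8*(-1 - 1) = -8*(-2) = 16)
w = 21 (w = (-4 - 3)*(-3) = -7*(-3) = 21)
O(q) = 21 - 1/q
W(X) = 300/7 (W(X) = -4 + ((21 - 1/2)*16)/7 = -4 + ((21 - 1*½)*16)/7 = -4 + ((21 - ½)*16)/7 = -4 + ((41/2)*16)/7 = -4 + (⅐)*328 = -4 + 328/7 = 300/7)
18803 - W(-256) = 18803 - 1*300/7 = 18803 - 300/7 = 131321/7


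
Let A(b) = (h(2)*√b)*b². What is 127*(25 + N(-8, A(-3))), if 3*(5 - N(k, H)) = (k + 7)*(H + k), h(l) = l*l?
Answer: 10414/3 + 1524*I*√3 ≈ 3471.3 + 2639.6*I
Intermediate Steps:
h(l) = l²
A(b) = 4*b^(5/2) (A(b) = (2²*√b)*b² = (4*√b)*b² = 4*b^(5/2))
N(k, H) = 5 - (7 + k)*(H + k)/3 (N(k, H) = 5 - (k + 7)*(H + k)/3 = 5 - (7 + k)*(H + k)/3)
127*(25 + N(-8, A(-3))) = 127*(25 + (5 - 28*(-3)^(5/2)/3 - 7/3*(-8) - ⅓*(-8)² - ⅓*4*(-3)^(5/2)*(-8))) = 127*(25 + (5 - 28*9*I*√3/3 + 56/3 - ⅓*64 - ⅓*4*(9*I*√3)*(-8))) = 127*(25 + (5 - 84*I*√3 + 56/3 - 64/3 - ⅓*36*I*√3*(-8))) = 127*(25 + (5 - 84*I*√3 + 56/3 - 64/3 + 96*I*√3)) = 127*(25 + (7/3 + 12*I*√3)) = 127*(82/3 + 12*I*√3) = 10414/3 + 1524*I*√3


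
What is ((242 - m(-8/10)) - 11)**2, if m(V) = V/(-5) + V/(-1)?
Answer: 33074001/625 ≈ 52918.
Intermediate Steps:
m(V) = -6*V/5 (m(V) = V*(-1/5) + V*(-1) = -V/5 - V = -6*V/5)
((242 - m(-8/10)) - 11)**2 = ((242 - (-6)*(-8/10)/5) - 11)**2 = ((242 - (-6)*(-8*1/10)/5) - 11)**2 = ((242 - (-6)*(-4)/(5*5)) - 11)**2 = ((242 - 1*24/25) - 11)**2 = ((242 - 24/25) - 11)**2 = (6026/25 - 11)**2 = (5751/25)**2 = 33074001/625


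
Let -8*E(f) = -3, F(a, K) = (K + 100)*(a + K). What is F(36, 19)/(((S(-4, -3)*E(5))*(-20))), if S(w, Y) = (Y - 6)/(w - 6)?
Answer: -26180/27 ≈ -969.63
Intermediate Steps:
F(a, K) = (100 + K)*(K + a)
E(f) = 3/8 (E(f) = -⅛*(-3) = 3/8)
S(w, Y) = (-6 + Y)/(-6 + w)
F(36, 19)/(((S(-4, -3)*E(5))*(-20))) = (19² + 100*19 + 100*36 + 19*36)/(((((-6 - 3)/(-6 - 4))*(3/8))*(-20))) = (361 + 1900 + 3600 + 684)/((((-9/(-10))*(3/8))*(-20))) = 6545/(((-⅒*(-9)*(3/8))*(-20))) = 6545/((((9/10)*(3/8))*(-20))) = 6545/(((27/80)*(-20))) = 6545/(-27/4) = 6545*(-4/27) = -26180/27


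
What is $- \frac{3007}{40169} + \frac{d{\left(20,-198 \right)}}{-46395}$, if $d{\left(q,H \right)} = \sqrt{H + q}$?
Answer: $- \frac{3007}{40169} - \frac{i \sqrt{178}}{46395} \approx -0.074859 - 0.00028757 i$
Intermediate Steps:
$- \frac{3007}{40169} + \frac{d{\left(20,-198 \right)}}{-46395} = - \frac{3007}{40169} + \frac{\sqrt{-198 + 20}}{-46395} = \left(-3007\right) \frac{1}{40169} + \sqrt{-178} \left(- \frac{1}{46395}\right) = - \frac{3007}{40169} + i \sqrt{178} \left(- \frac{1}{46395}\right) = - \frac{3007}{40169} - \frac{i \sqrt{178}}{46395}$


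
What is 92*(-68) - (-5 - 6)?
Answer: -6245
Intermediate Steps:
92*(-68) - (-5 - 6) = -6256 - 1*(-11) = -6256 + 11 = -6245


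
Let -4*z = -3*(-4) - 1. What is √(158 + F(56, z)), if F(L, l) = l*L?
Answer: 2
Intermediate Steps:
z = -11/4 (z = -(-3*(-4) - 1)/4 = -(12 - 1)/4 = -¼*11 = -11/4 ≈ -2.7500)
F(L, l) = L*l
√(158 + F(56, z)) = √(158 + 56*(-11/4)) = √(158 - 154) = √4 = 2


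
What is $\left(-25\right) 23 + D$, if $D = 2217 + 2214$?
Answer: $3856$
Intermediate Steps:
$D = 4431$
$\left(-25\right) 23 + D = \left(-25\right) 23 + 4431 = -575 + 4431 = 3856$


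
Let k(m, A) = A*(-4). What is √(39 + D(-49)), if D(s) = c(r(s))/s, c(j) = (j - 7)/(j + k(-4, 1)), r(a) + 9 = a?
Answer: √7341854/434 ≈ 6.2433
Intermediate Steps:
k(m, A) = -4*A
r(a) = -9 + a
c(j) = (-7 + j)/(-4 + j) (c(j) = (j - 7)/(j - 4*1) = (-7 + j)/(j - 4) = (-7 + j)/(-4 + j))
D(s) = (-16 + s)/(s*(-13 + s)) (D(s) = ((-7 + (-9 + s))/(-4 + (-9 + s)))/s = ((-16 + s)/(-13 + s))/s = (-16 + s)/(s*(-13 + s)))
√(39 + D(-49)) = √(39 + (-16 - 49)/((-49)*(-13 - 49))) = √(39 - 1/49*(-65)/(-62)) = √(39 - 1/49*(-1/62)*(-65)) = √(39 - 65/3038) = √(118417/3038) = √7341854/434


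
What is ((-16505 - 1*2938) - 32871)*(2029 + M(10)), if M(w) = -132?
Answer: -99239658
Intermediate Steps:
((-16505 - 1*2938) - 32871)*(2029 + M(10)) = ((-16505 - 1*2938) - 32871)*(2029 - 132) = ((-16505 - 2938) - 32871)*1897 = (-19443 - 32871)*1897 = -52314*1897 = -99239658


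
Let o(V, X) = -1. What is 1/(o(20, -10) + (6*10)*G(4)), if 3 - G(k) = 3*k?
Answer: -1/541 ≈ -0.0018484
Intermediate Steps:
G(k) = 3 - 3*k
1/(o(20, -10) + (6*10)*G(4)) = 1/(-1 + (6*10)*(3 - 3*4)) = 1/(-1 + 60*(3 - 12)) = 1/(-1 + 60*(-9)) = 1/(-1 - 540) = 1/(-541) = -1/541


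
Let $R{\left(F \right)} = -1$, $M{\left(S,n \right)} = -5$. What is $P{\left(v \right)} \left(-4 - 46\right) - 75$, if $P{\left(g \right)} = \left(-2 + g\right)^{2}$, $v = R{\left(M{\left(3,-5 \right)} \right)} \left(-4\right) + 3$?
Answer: $-1325$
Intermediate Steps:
$v = 7$ ($v = \left(-1\right) \left(-4\right) + 3 = 4 + 3 = 7$)
$P{\left(v \right)} \left(-4 - 46\right) - 75 = \left(-2 + 7\right)^{2} \left(-4 - 46\right) - 75 = 5^{2} \left(-4 - 46\right) - 75 = 25 \left(-50\right) - 75 = -1250 - 75 = -1325$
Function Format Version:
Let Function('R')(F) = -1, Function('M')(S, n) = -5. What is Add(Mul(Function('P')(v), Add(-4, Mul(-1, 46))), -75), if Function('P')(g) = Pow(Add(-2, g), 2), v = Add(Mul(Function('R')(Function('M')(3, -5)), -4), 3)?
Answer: -1325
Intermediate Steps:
v = 7 (v = Add(Mul(-1, -4), 3) = Add(4, 3) = 7)
Add(Mul(Function('P')(v), Add(-4, Mul(-1, 46))), -75) = Add(Mul(Pow(Add(-2, 7), 2), Add(-4, Mul(-1, 46))), -75) = Add(Mul(Pow(5, 2), Add(-4, -46)), -75) = Add(Mul(25, -50), -75) = Add(-1250, -75) = -1325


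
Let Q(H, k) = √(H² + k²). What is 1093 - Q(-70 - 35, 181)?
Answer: 1093 - √43786 ≈ 883.75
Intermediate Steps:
1093 - Q(-70 - 35, 181) = 1093 - √((-70 - 35)² + 181²) = 1093 - √((-105)² + 32761) = 1093 - √(11025 + 32761) = 1093 - √43786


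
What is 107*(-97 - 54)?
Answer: -16157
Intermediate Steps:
107*(-97 - 54) = 107*(-151) = -16157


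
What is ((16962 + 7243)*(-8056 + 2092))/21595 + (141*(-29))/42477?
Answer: -58400089559/8736103 ≈ -6684.9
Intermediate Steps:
((16962 + 7243)*(-8056 + 2092))/21595 + (141*(-29))/42477 = (24205*(-5964))*(1/21595) - 4089*1/42477 = -144358620*1/21595 - 1363/14159 = -4124532/617 - 1363/14159 = -58400089559/8736103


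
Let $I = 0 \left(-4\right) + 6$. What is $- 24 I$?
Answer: $-144$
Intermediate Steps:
$I = 6$ ($I = 0 + 6 = 6$)
$- 24 I = \left(-24\right) 6 = -144$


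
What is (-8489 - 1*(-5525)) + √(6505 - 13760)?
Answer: -2964 + I*√7255 ≈ -2964.0 + 85.176*I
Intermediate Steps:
(-8489 - 1*(-5525)) + √(6505 - 13760) = (-8489 + 5525) + √(-7255) = -2964 + I*√7255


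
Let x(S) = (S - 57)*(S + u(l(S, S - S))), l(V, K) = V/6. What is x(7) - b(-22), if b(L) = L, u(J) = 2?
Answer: -428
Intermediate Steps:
l(V, K) = V/6 (l(V, K) = V*(⅙) = V/6)
x(S) = (-57 + S)*(2 + S) (x(S) = (S - 57)*(S + 2) = (-57 + S)*(2 + S))
x(7) - b(-22) = (-114 + 7² - 55*7) - 1*(-22) = (-114 + 49 - 385) + 22 = -450 + 22 = -428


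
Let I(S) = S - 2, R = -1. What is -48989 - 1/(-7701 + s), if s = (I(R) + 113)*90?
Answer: -107726812/2199 ≈ -48989.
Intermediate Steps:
I(S) = -2 + S
s = 9900 (s = ((-2 - 1) + 113)*90 = (-3 + 113)*90 = 110*90 = 9900)
-48989 - 1/(-7701 + s) = -48989 - 1/(-7701 + 9900) = -48989 - 1/2199 = -107726812/2199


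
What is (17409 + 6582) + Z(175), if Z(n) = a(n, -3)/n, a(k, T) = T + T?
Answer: 4198419/175 ≈ 23991.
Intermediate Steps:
a(k, T) = 2*T
Z(n) = -6/n (Z(n) = (2*(-3))/n = -6/n)
(17409 + 6582) + Z(175) = (17409 + 6582) - 6/175 = 23991 - 6*1/175 = 23991 - 6/175 = 4198419/175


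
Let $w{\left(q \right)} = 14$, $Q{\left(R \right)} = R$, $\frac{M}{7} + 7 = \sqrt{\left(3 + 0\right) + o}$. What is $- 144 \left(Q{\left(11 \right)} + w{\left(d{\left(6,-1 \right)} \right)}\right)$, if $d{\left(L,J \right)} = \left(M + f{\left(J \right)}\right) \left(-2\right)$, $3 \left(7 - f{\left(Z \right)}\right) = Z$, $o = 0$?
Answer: $-3600$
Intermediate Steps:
$f{\left(Z \right)} = 7 - \frac{Z}{3}$
$M = -49 + 7 \sqrt{3}$ ($M = -49 + 7 \sqrt{\left(3 + 0\right) + 0} = -49 + 7 \sqrt{3 + 0} = -49 + 7 \sqrt{3} \approx -36.876$)
$d{\left(L,J \right)} = 84 - 14 \sqrt{3} + \frac{2 J}{3}$ ($d{\left(L,J \right)} = \left(\left(-49 + 7 \sqrt{3}\right) - \left(-7 + \frac{J}{3}\right)\right) \left(-2\right) = \left(-42 + 7 \sqrt{3} - \frac{J}{3}\right) \left(-2\right) = 84 - 14 \sqrt{3} + \frac{2 J}{3}$)
$- 144 \left(Q{\left(11 \right)} + w{\left(d{\left(6,-1 \right)} \right)}\right) = - 144 \left(11 + 14\right) = \left(-144\right) 25 = -3600$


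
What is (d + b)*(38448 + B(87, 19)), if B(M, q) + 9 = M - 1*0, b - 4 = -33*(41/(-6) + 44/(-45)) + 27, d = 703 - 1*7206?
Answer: -1197047767/5 ≈ -2.3941e+8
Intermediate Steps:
d = -6503 (d = 703 - 7206 = -6503)
b = 8663/30 (b = 4 + (-33*(41/(-6) + 44/(-45)) + 27) = 4 + (-33*(41*(-1/6) + 44*(-1/45)) + 27) = 4 + (-33*(-41/6 - 44/45) + 27) = 4 + (-33*(-703/90) + 27) = 4 + (7733/30 + 27) = 4 + 8543/30 = 8663/30 ≈ 288.77)
B(M, q) = -9 + M (B(M, q) = -9 + (M - 1*0) = -9 + (M + 0) = -9 + M)
(d + b)*(38448 + B(87, 19)) = (-6503 + 8663/30)*(38448 + (-9 + 87)) = -186427*(38448 + 78)/30 = -186427/30*38526 = -1197047767/5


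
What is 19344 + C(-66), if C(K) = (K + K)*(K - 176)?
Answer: 51288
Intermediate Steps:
C(K) = 2*K*(-176 + K) (C(K) = (2*K)*(-176 + K) = 2*K*(-176 + K))
19344 + C(-66) = 19344 + 2*(-66)*(-176 - 66) = 19344 + 2*(-66)*(-242) = 19344 + 31944 = 51288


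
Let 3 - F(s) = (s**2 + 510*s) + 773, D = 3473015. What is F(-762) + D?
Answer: 3280221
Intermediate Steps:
F(s) = -770 - s**2 - 510*s (F(s) = 3 - ((s**2 + 510*s) + 773) = 3 - (773 + s**2 + 510*s) = 3 + (-773 - s**2 - 510*s) = -770 - s**2 - 510*s)
F(-762) + D = (-770 - 1*(-762)**2 - 510*(-762)) + 3473015 = (-770 - 1*580644 + 388620) + 3473015 = (-770 - 580644 + 388620) + 3473015 = -192794 + 3473015 = 3280221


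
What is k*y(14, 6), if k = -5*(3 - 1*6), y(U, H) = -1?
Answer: -15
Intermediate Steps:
k = 15 (k = -5*(3 - 6) = -5*(-3) = 15)
k*y(14, 6) = 15*(-1) = -15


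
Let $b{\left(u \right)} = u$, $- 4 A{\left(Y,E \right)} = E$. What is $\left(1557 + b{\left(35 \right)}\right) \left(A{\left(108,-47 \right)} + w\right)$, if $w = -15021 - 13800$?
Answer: $-45864326$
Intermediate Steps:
$w = -28821$
$A{\left(Y,E \right)} = - \frac{E}{4}$
$\left(1557 + b{\left(35 \right)}\right) \left(A{\left(108,-47 \right)} + w\right) = \left(1557 + 35\right) \left(\left(- \frac{1}{4}\right) \left(-47\right) - 28821\right) = 1592 \left(\frac{47}{4} - 28821\right) = 1592 \left(- \frac{115237}{4}\right) = -45864326$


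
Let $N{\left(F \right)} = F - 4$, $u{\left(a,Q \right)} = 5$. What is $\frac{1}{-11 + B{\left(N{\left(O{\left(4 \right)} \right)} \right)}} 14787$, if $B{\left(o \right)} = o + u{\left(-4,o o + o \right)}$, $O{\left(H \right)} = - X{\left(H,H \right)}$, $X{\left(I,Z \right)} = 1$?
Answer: $- \frac{14787}{11} \approx -1344.3$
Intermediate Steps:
$O{\left(H \right)} = -1$ ($O{\left(H \right)} = \left(-1\right) 1 = -1$)
$N{\left(F \right)} = -4 + F$
$B{\left(o \right)} = 5 + o$ ($B{\left(o \right)} = o + 5 = 5 + o$)
$\frac{1}{-11 + B{\left(N{\left(O{\left(4 \right)} \right)} \right)}} 14787 = \frac{1}{-11 + \left(5 - 5\right)} 14787 = \frac{1}{-11 + 0} \cdot 14787 = \frac{1}{-11} \cdot 14787 = \left(- \frac{1}{11}\right) 14787 = - \frac{14787}{11}$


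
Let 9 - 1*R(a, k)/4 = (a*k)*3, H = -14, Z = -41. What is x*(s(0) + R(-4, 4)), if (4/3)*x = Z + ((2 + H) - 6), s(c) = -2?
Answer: -20001/2 ≈ -10001.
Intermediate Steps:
R(a, k) = 36 - 12*a*k (R(a, k) = 36 - 4*a*k*3 = 36 - 12*a*k)
x = -177/4 (x = 3*(-41 + ((2 - 14) - 6))/4 = 3*(-41 + (-12 - 6))/4 = 3*(-41 - 18)/4 = (¾)*(-59) = -177/4 ≈ -44.250)
x*(s(0) + R(-4, 4)) = -177*(-2 + (36 - 12*(-4)*4))/4 = -177*(-2 + (36 + 192))/4 = -177*(-2 + 228)/4 = -177/4*226 = -20001/2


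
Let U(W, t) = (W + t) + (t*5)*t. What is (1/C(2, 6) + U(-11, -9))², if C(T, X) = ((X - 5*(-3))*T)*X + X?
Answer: 9866647561/66564 ≈ 1.4823e+5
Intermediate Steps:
U(W, t) = W + t + 5*t² (U(W, t) = (W + t) + (5*t)*t = (W + t) + 5*t² = W + t + 5*t²)
C(T, X) = X + T*X*(15 + X) (C(T, X) = ((X + 15)*T)*X + X = ((15 + X)*T)*X + X = (T*(15 + X))*X + X = T*X*(15 + X) + X = X + T*X*(15 + X))
(1/C(2, 6) + U(-11, -9))² = (1/(6*(1 + 15*2 + 2*6)) + (-11 - 9 + 5*(-9)²))² = (1/(6*(1 + 30 + 12)) + (-11 - 9 + 5*81))² = (1/(6*43) + (-11 - 9 + 405))² = (1/258 + 385)² = (99331/258)² = 9866647561/66564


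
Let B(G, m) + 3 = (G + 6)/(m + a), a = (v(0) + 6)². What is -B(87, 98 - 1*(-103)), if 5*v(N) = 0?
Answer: 206/79 ≈ 2.6076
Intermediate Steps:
v(N) = 0 (v(N) = (⅕)*0 = 0)
a = 36 (a = (0 + 6)² = 6² = 36)
B(G, m) = -3 + (6 + G)/(36 + m) (B(G, m) = -3 + (G + 6)/(m + 36) = -3 + (6 + G)/(36 + m))
-B(87, 98 - 1*(-103)) = -(-102 + 87 - 3*(98 - 1*(-103)))/(36 + (98 - 1*(-103))) = -(-102 + 87 - 3*(98 + 103))/(36 + (98 + 103)) = -(-102 + 87 - 3*201)/(36 + 201) = -(-102 + 87 - 603)/237 = -(-618)/237 = -1*(-206/79) = 206/79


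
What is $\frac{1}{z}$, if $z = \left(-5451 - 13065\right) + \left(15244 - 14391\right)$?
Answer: $- \frac{1}{17663} \approx -5.6616 \cdot 10^{-5}$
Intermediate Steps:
$z = -17663$ ($z = -18516 + 853 = -17663$)
$\frac{1}{z} = \frac{1}{-17663} = - \frac{1}{17663}$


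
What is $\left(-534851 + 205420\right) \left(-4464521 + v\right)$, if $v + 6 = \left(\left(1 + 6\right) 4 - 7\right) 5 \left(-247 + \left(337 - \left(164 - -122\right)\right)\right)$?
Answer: $1477533284117$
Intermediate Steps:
$v = -20586$ ($v = -6 + \left(\left(1 + 6\right) 4 - 7\right) 5 \left(-247 + \left(337 - \left(164 - -122\right)\right)\right) = -6 + \left(7 \cdot 4 - 7\right) 5 \left(-247 + \left(337 - \left(164 + 122\right)\right)\right) = -6 + \left(28 - 7\right) 5 \left(-247 + \left(337 - 286\right)\right) = -6 + 21 \cdot 5 \left(-247 + \left(337 - 286\right)\right) = -6 + 105 \left(-247 + 51\right) = -6 + 105 \left(-196\right) = -6 - 20580 = -20586$)
$\left(-534851 + 205420\right) \left(-4464521 + v\right) = \left(-534851 + 205420\right) \left(-4464521 - 20586\right) = \left(-329431\right) \left(-4485107\right) = 1477533284117$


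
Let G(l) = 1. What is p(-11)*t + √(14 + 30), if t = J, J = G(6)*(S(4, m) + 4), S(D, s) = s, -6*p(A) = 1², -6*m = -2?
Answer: -13/18 + 2*√11 ≈ 5.9110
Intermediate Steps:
m = ⅓ (m = -⅙*(-2) = ⅓ ≈ 0.33333)
p(A) = -⅙ (p(A) = -⅙*1² = -⅙*1 = -⅙)
J = 13/3 (J = 1*(⅓ + 4) = 1*(13/3) = 13/3 ≈ 4.3333)
t = 13/3 ≈ 4.3333
p(-11)*t + √(14 + 30) = -⅙*13/3 + √(14 + 30) = -13/18 + √44 = -13/18 + 2*√11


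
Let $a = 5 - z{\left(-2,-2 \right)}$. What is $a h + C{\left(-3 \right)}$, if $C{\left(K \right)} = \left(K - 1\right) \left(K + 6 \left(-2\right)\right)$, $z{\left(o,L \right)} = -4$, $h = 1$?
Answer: $69$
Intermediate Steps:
$a = 9$ ($a = 5 - -4 = 5 + 4 = 9$)
$C{\left(K \right)} = \left(-1 + K\right) \left(-12 + K\right)$ ($C{\left(K \right)} = \left(-1 + K\right) \left(K - 12\right) = \left(-1 + K\right) \left(-12 + K\right)$)
$a h + C{\left(-3 \right)} = 9 \cdot 1 + \left(12 + \left(-3\right)^{2} - -39\right) = 9 + \left(12 + 9 + 39\right) = 9 + 60 = 69$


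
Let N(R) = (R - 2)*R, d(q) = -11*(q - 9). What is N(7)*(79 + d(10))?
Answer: 2380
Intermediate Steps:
d(q) = 99 - 11*q (d(q) = -11*(-9 + q) = 99 - 11*q)
N(R) = R*(-2 + R) (N(R) = (-2 + R)*R = R*(-2 + R))
N(7)*(79 + d(10)) = (7*(-2 + 7))*(79 + (99 - 11*10)) = (7*5)*(79 + (99 - 110)) = 35*(79 - 11) = 35*68 = 2380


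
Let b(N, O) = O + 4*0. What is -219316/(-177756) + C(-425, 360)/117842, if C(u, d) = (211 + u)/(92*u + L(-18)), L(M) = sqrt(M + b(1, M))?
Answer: 1234735640343649156/1000755349463110371 + 321*I/45039508065578 ≈ 1.2338 + 7.1271e-12*I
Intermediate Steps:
b(N, O) = O (b(N, O) = O + 0 = O)
L(M) = sqrt(2)*sqrt(M) (L(M) = sqrt(M + M) = sqrt(2*M) = sqrt(2)*sqrt(M))
C(u, d) = (211 + u)/(6*I + 92*u) (C(u, d) = (211 + u)/(92*u + sqrt(2)*sqrt(-18)) = (211 + u)/(92*u + sqrt(2)*(3*I*sqrt(2))) = (211 + u)/(92*u + 6*I) = (211 + u)/(6*I + 92*u))
-219316/(-177756) + C(-425, 360)/117842 = -219316/(-177756) + ((211 - 425)/(2*(3*I + 46*(-425))))/117842 = -219316*(-1/177756) + ((1/2)*(-214)/(3*I - 19550))*(1/117842) = 54829/44439 + ((1/2)*(-214)/(-19550 + 3*I))*(1/117842) = 54829/44439 + ((1/2)*((-19550 - 3*I)/382202509)*(-214))*(1/117842) = 54829/44439 + (2091850/382202509 + 321*I/382202509)*(1/117842) = 54829/44439 + (1045925/22519754032789 + 321*I/45039508065578) = 1234735640343649156/1000755349463110371 + 321*I/45039508065578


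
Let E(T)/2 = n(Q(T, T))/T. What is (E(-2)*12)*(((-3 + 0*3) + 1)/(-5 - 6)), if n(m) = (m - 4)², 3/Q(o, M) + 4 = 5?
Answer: -24/11 ≈ -2.1818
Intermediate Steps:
Q(o, M) = 3 (Q(o, M) = 3/(-4 + 5) = 3/1 = 3*1 = 3)
n(m) = (-4 + m)²
E(T) = 2/T (E(T) = 2*((-4 + 3)²/T) = 2*((-1)²/T) = 2*(1/T) = 2/T)
(E(-2)*12)*(((-3 + 0*3) + 1)/(-5 - 6)) = ((2/(-2))*12)*(((-3 + 0*3) + 1)/(-5 - 6)) = ((2*(-½))*12)*(((-3 + 0) + 1)/(-11)) = (-1*12)*((-3 + 1)*(-1/11)) = -(-24)*(-1)/11 = -12*2/11 = -24/11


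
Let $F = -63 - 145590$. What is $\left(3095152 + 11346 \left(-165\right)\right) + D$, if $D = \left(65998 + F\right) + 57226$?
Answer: $1200633$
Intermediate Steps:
$F = -145653$ ($F = -63 - 145590 = -145653$)
$D = -22429$ ($D = \left(65998 - 145653\right) + 57226 = -79655 + 57226 = -22429$)
$\left(3095152 + 11346 \left(-165\right)\right) + D = \left(3095152 + 11346 \left(-165\right)\right) - 22429 = \left(3095152 - 1872090\right) - 22429 = 1223062 - 22429 = 1200633$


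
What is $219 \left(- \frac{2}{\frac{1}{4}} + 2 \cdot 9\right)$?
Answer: $2190$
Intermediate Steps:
$219 \left(- \frac{2}{\frac{1}{4}} + 2 \cdot 9\right) = 219 \left(- 2 \frac{1}{\frac{1}{4}} + 18\right) = 219 \left(\left(-2\right) 4 + 18\right) = 219 \left(-8 + 18\right) = 219 \cdot 10 = 2190$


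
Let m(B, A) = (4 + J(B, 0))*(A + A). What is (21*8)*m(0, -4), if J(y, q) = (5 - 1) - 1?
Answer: -9408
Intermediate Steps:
J(y, q) = 3 (J(y, q) = 4 - 1 = 3)
m(B, A) = 14*A (m(B, A) = (4 + 3)*(A + A) = 7*(2*A) = 14*A)
(21*8)*m(0, -4) = (21*8)*(14*(-4)) = 168*(-56) = -9408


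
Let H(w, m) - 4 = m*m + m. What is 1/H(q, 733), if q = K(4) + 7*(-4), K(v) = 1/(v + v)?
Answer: 1/538026 ≈ 1.8586e-6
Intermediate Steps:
K(v) = 1/(2*v)
q = -223/8 (q = (½)/4 + 7*(-4) = (½)*(¼) - 28 = ⅛ - 28 = -223/8 ≈ -27.875)
H(w, m) = 4 + m + m² (H(w, m) = 4 + (m*m + m) = 4 + (m² + m) = 4 + (m + m²) = 4 + m + m²)
1/H(q, 733) = 1/(4 + 733 + 733²) = 1/(4 + 733 + 537289) = 1/538026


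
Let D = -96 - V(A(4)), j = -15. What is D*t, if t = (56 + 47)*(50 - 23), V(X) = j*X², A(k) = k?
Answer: 400464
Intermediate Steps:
V(X) = -15*X²
D = 144 (D = -96 - (-15)*4² = -96 - (-15)*16 = -96 - 1*(-240) = -96 + 240 = 144)
t = 2781 (t = 103*27 = 2781)
D*t = 144*2781 = 400464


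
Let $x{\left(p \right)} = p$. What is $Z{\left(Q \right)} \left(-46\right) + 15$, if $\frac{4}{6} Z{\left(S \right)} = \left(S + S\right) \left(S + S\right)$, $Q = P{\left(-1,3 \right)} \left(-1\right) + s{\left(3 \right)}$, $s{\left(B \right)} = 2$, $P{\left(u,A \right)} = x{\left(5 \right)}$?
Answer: $-2469$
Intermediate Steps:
$P{\left(u,A \right)} = 5$
$Q = -3$ ($Q = 5 \left(-1\right) + 2 = -5 + 2 = -3$)
$Z{\left(S \right)} = 6 S^{2}$ ($Z{\left(S \right)} = \frac{3 \left(S + S\right) \left(S + S\right)}{2} = \frac{3 \cdot 2 S 2 S}{2} = \frac{3 \cdot 4 S^{2}}{2} = 6 S^{2}$)
$Z{\left(Q \right)} \left(-46\right) + 15 = 6 \left(-3\right)^{2} \left(-46\right) + 15 = 6 \cdot 9 \left(-46\right) + 15 = 54 \left(-46\right) + 15 = -2484 + 15 = -2469$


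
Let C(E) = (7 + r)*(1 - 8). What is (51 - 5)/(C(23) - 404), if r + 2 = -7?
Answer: -23/195 ≈ -0.11795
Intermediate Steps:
r = -9 (r = -2 - 7 = -9)
C(E) = 14 (C(E) = (7 - 9)*(1 - 8) = -2*(-7) = 14)
(51 - 5)/(C(23) - 404) = (51 - 5)/(14 - 404) = 46/(-390) = 46*(-1/390) = -23/195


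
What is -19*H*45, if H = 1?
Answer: -855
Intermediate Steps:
-19*H*45 = -19*1*45 = -19*45 = -855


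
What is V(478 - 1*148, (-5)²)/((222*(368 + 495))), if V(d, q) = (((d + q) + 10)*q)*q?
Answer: 228125/191586 ≈ 1.1907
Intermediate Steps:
V(d, q) = q²*(10 + d + q) (V(d, q) = ((10 + d + q)*q)*q = (q*(10 + d + q))*q = q²*(10 + d + q))
V(478 - 1*148, (-5)²)/((222*(368 + 495))) = (((-5)²)²*(10 + (478 - 1*148) + (-5)²))/((222*(368 + 495))) = (25²*(10 + (478 - 148) + 25))/((222*863)) = (625*(10 + 330 + 25))/191586 = (625*365)*(1/191586) = 228125*(1/191586) = 228125/191586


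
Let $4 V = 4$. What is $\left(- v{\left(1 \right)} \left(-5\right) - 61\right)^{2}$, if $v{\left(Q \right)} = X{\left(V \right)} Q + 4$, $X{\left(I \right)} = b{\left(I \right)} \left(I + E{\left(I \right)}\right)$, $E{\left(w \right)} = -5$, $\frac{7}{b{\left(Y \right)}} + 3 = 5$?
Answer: $12321$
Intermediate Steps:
$V = 1$ ($V = \frac{1}{4} \cdot 4 = 1$)
$b{\left(Y \right)} = \frac{7}{2}$ ($b{\left(Y \right)} = \frac{7}{-3 + 5} = \frac{7}{2}$)
$X{\left(I \right)} = - \frac{35}{2} + \frac{7 I}{2}$ ($X{\left(I \right)} = \frac{7 \left(I - 5\right)}{2} = \frac{7 \left(-5 + I\right)}{2} = - \frac{35}{2} + \frac{7 I}{2}$)
$v{\left(Q \right)} = 4 - 14 Q$ ($v{\left(Q \right)} = \left(- \frac{35}{2} + \frac{7}{2} \cdot 1\right) Q + 4 = \left(- \frac{35}{2} + \frac{7}{2}\right) Q + 4 = - 14 Q + 4 = 4 - 14 Q$)
$\left(- v{\left(1 \right)} \left(-5\right) - 61\right)^{2} = \left(- (4 - 14) \left(-5\right) - 61\right)^{2} = \left(\left(-1\right) \left(-10\right) \left(-5\right) - 61\right)^{2} = \left(10 \left(-5\right) - 61\right)^{2} = \left(-50 - 61\right)^{2} = \left(-111\right)^{2} = 12321$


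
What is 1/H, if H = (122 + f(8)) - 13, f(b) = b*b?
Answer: 1/173 ≈ 0.0057803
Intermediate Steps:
f(b) = b**2
H = 173 (H = (122 + 8**2) - 13 = (122 + 64) - 13 = 186 - 13 = 173)
1/H = 1/173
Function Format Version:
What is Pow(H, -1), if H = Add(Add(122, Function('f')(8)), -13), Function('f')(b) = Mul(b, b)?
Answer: Rational(1, 173) ≈ 0.0057803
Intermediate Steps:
Function('f')(b) = Pow(b, 2)
H = 173 (H = Add(Add(122, Pow(8, 2)), -13) = Add(Add(122, 64), -13) = Add(186, -13) = 173)
Pow(H, -1) = Pow(173, -1) = Rational(1, 173)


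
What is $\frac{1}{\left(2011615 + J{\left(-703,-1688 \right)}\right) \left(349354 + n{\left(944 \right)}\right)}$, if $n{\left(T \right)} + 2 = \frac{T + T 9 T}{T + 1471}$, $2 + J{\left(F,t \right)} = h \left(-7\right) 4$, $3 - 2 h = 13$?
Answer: $\frac{2415}{1713422599532744} \approx 1.4095 \cdot 10^{-12}$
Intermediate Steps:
$h = -5$ ($h = \frac{3}{2} - \frac{13}{2} = -5$)
$J{\left(F,t \right)} = 138$ ($J{\left(F,t \right)} = -2 + \left(-5\right) \left(-7\right) 4 = -2 + 35 \cdot 4 = -2 + 140 = 138$)
$n{\left(T \right)} = -2 + \frac{T + 9 T^{2}}{1471 + T}$ ($n{\left(T \right)} = -2 + \frac{T + T 9 T}{T + 1471} = -2 + \frac{T + 9 T T}{1471 + T} = -2 + \frac{T + 9 T^{2}}{1471 + T}$)
$\frac{1}{\left(2011615 + J{\left(-703,-1688 \right)}\right) \left(349354 + n{\left(944 \right)}\right)} = \frac{1}{\left(2011615 + 138\right) \left(349354 + \frac{-2942 - 944 + 9 \cdot 944^{2}}{1471 + 944}\right)} = \frac{1}{2011753 \left(349354 + \frac{-2942 - 944 + 9 \cdot 891136}{2415}\right)} = \frac{1}{2011753 \left(349354 + \frac{-2942 - 944 + 8020224}{2415}\right)} = \frac{1}{2011753 \left(349354 + \frac{1}{2415} \cdot 8016338\right)} = \frac{1}{2011753 \left(349354 + \frac{8016338}{2415}\right)} = \frac{1}{2011753 \cdot \frac{851706248}{2415}} = \frac{1}{\frac{1713422599532744}{2415}} = \frac{2415}{1713422599532744}$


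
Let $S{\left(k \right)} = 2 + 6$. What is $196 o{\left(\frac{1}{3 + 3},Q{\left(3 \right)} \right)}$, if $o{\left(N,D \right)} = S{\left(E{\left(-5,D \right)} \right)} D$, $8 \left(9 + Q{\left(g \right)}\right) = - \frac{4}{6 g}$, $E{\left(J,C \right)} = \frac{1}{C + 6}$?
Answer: $- \frac{127400}{9} \approx -14156.0$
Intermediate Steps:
$E{\left(J,C \right)} = \frac{1}{6 + C}$
$S{\left(k \right)} = 8$
$Q{\left(g \right)} = -9 - \frac{1}{12 g}$ ($Q{\left(g \right)} = -9 + \frac{\left(-4\right) \frac{1}{6 g}}{8} = -9 + \frac{\left(- \frac{2}{3}\right) \frac{1}{g}}{8} = -9 - \frac{1}{12 g}$)
$o{\left(N,D \right)} = 8 D$
$196 o{\left(\frac{1}{3 + 3},Q{\left(3 \right)} \right)} = 196 \cdot 8 \left(-9 - \frac{1}{12 \cdot 3}\right) = 196 \cdot 8 \left(-9 - \frac{1}{36}\right) = 196 \cdot 8 \left(- \frac{325}{36}\right) = 196 \left(- \frac{650}{9}\right) = - \frac{127400}{9}$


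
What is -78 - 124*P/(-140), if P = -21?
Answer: -483/5 ≈ -96.600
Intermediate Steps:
-78 - 124*P/(-140) = -78 - (-2604)/(-140) = -78 - (-2604)*(-1)/140 = -78 - 124*3/20 = -78 - 93/5 = -483/5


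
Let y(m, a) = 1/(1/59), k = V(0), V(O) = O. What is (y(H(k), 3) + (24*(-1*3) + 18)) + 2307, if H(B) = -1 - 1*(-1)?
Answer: 2312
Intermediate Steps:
k = 0
H(B) = 0 (H(B) = -1 + 1 = 0)
y(m, a) = 59 (y(m, a) = 1/(1/59) = 59)
(y(H(k), 3) + (24*(-1*3) + 18)) + 2307 = (59 + (24*(-1*3) + 18)) + 2307 = (59 + (24*(-3) + 18)) + 2307 = (59 + (-72 + 18)) + 2307 = (59 - 54) + 2307 = 5 + 2307 = 2312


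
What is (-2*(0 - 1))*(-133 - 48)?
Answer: -362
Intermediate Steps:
(-2*(0 - 1))*(-133 - 48) = -2*(-1)*(-181) = 2*(-181) = -362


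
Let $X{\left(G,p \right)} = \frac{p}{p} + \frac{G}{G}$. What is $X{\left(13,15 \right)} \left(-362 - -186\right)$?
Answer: $-352$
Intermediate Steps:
$X{\left(G,p \right)} = 2$ ($X{\left(G,p \right)} = 1 + 1 = 2$)
$X{\left(13,15 \right)} \left(-362 - -186\right) = 2 \left(-362 - -186\right) = 2 \left(-362 + 186\right) = 2 \left(-176\right) = -352$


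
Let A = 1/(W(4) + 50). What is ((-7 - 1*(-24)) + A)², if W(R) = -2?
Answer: 667489/2304 ≈ 289.71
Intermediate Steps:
A = 1/48 (A = 1/(-2 + 50) = 1/48 ≈ 0.020833)
((-7 - 1*(-24)) + A)² = ((-7 - 1*(-24)) + 1/48)² = ((-7 + 24) + 1/48)² = (17 + 1/48)² = (817/48)² = 667489/2304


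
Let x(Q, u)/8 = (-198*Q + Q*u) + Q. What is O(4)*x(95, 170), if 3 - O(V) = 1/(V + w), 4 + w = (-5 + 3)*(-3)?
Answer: -58140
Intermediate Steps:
x(Q, u) = -1576*Q + 8*Q*u (x(Q, u) = 8*((-198*Q + Q*u) + Q) = 8*(-197*Q + Q*u) = -1576*Q + 8*Q*u)
w = 2 (w = -4 + (-5 + 3)*(-3) = -4 - 2*(-3) = -4 + 6 = 2)
O(V) = 3 - 1/(2 + V) (O(V) = 3 - 1/(V + 2) = 3 - 1/(2 + V))
O(4)*x(95, 170) = ((5 + 3*4)/(2 + 4))*(8*95*(-197 + 170)) = ((5 + 12)/6)*(8*95*(-27)) = ((1/6)*17)*(-20520) = (17/6)*(-20520) = -58140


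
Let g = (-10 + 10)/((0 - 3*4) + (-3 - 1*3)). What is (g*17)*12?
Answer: 0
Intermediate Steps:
g = 0 (g = 0/((0 - 12) + (-3 - 3)) = 0/(-12 - 6) = 0/(-18) = 0*(-1/18) = 0)
(g*17)*12 = (0*17)*12 = 0*12 = 0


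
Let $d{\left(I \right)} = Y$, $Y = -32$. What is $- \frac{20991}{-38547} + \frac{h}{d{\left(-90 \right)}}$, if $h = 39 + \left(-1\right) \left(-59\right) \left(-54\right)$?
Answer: $\frac{40659707}{411168} \approx 98.888$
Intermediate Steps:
$d{\left(I \right)} = -32$
$h = -3147$ ($h = 39 + 59 \left(-54\right) = 39 - 3186 = -3147$)
$- \frac{20991}{-38547} + \frac{h}{d{\left(-90 \right)}} = - \frac{20991}{-38547} - \frac{3147}{-32} = \left(-20991\right) \left(- \frac{1}{38547}\right) - - \frac{3147}{32} = \frac{6997}{12849} + \frac{3147}{32} = \frac{40659707}{411168}$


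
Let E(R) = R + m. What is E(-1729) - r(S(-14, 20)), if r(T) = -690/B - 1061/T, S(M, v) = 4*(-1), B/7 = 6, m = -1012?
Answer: -83715/28 ≈ -2989.8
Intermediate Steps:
B = 42 (B = 7*6 = 42)
S(M, v) = -4
r(T) = -115/7 - 1061/T (r(T) = -690/42 - 1061/T = -690*1/42 - 1061/T = -115/7 - 1061/T)
E(R) = -1012 + R (E(R) = R - 1012 = -1012 + R)
E(-1729) - r(S(-14, 20)) = (-1012 - 1729) - (-115/7 - 1061/(-4)) = -2741 - (-115/7 - 1061*(-1/4)) = -2741 - (-115/7 + 1061/4) = -2741 - 1*6967/28 = -2741 - 6967/28 = -83715/28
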